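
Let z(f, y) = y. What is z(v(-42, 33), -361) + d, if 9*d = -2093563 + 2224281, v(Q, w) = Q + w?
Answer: 127469/9 ≈ 14163.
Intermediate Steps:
d = 130718/9 (d = (-2093563 + 2224281)/9 = (⅑)*130718 = 130718/9 ≈ 14524.)
z(v(-42, 33), -361) + d = -361 + 130718/9 = 127469/9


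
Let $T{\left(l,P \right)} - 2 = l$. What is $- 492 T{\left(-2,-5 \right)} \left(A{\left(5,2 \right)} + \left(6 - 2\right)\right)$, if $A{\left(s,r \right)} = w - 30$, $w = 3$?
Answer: $0$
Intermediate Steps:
$T{\left(l,P \right)} = 2 + l$
$A{\left(s,r \right)} = -27$ ($A{\left(s,r \right)} = 3 - 30 = -27$)
$- 492 T{\left(-2,-5 \right)} \left(A{\left(5,2 \right)} + \left(6 - 2\right)\right) = - 492 \left(2 - 2\right) \left(-27 + \left(6 - 2\right)\right) = - 492 \cdot 0 \left(-27 + \left(6 - 2\right)\right) = - 492 \cdot 0 \left(-27 + 4\right) = - 492 \cdot 0 \left(-23\right) = \left(-492\right) 0 = 0$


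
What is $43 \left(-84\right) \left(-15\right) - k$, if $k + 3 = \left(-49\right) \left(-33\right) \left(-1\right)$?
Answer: $55800$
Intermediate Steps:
$k = -1620$ ($k = -3 + \left(-49\right) \left(-33\right) \left(-1\right) = -3 + 1617 \left(-1\right) = -3 - 1617 = -1620$)
$43 \left(-84\right) \left(-15\right) - k = 43 \left(-84\right) \left(-15\right) - -1620 = \left(-3612\right) \left(-15\right) + 1620 = 54180 + 1620 = 55800$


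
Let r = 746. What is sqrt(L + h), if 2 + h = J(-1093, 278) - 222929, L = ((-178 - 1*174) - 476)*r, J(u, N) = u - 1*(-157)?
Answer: 11*I*sqrt(6955) ≈ 917.36*I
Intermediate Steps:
J(u, N) = 157 + u (J(u, N) = u + 157 = 157 + u)
L = -617688 (L = ((-178 - 1*174) - 476)*746 = ((-178 - 174) - 476)*746 = (-352 - 476)*746 = -828*746 = -617688)
h = -223867 (h = -2 + ((157 - 1093) - 222929) = -2 + (-936 - 222929) = -2 - 223865 = -223867)
sqrt(L + h) = sqrt(-617688 - 223867) = sqrt(-841555) = 11*I*sqrt(6955)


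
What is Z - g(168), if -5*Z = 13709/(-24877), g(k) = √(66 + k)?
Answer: 13709/124385 - 3*√26 ≈ -15.187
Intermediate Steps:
Z = 13709/124385 (Z = -13709/(5*(-24877)) = -13709*(-1)/(5*24877) = -⅕*(-13709/24877) = 13709/124385 ≈ 0.11021)
Z - g(168) = 13709/124385 - √(66 + 168) = 13709/124385 - √234 = 13709/124385 - 3*√26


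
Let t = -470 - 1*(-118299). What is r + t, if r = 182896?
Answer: 300725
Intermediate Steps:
t = 117829 (t = -470 + 118299 = 117829)
r + t = 182896 + 117829 = 300725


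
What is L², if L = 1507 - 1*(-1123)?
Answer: 6916900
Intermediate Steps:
L = 2630 (L = 1507 + 1123 = 2630)
L² = 2630² = 6916900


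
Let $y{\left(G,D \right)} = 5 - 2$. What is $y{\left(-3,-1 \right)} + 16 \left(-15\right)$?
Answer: $-237$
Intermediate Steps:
$y{\left(G,D \right)} = 3$ ($y{\left(G,D \right)} = 5 - 2 = 3$)
$y{\left(-3,-1 \right)} + 16 \left(-15\right) = 3 + 16 \left(-15\right) = 3 - 240 = -237$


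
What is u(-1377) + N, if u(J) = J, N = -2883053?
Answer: -2884430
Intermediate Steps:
u(-1377) + N = -1377 - 2883053 = -2884430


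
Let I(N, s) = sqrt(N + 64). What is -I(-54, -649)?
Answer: -sqrt(10) ≈ -3.1623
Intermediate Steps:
I(N, s) = sqrt(64 + N)
-I(-54, -649) = -sqrt(64 - 54) = -sqrt(10)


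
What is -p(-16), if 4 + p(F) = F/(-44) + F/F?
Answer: 29/11 ≈ 2.6364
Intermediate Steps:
p(F) = -3 - F/44 (p(F) = -4 + (F/(-44) + F/F) = -4 + (F*(-1/44) + 1) = -4 + (-F/44 + 1) = -4 + (1 - F/44) = -3 - F/44)
-p(-16) = -(-3 - 1/44*(-16)) = -(-3 + 4/11) = -1*(-29/11) = 29/11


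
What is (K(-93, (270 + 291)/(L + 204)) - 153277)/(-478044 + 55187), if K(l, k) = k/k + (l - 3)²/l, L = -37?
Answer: 4754628/13108567 ≈ 0.36271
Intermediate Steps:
K(l, k) = 1 + (-3 + l)²/l
(K(-93, (270 + 291)/(L + 204)) - 153277)/(-478044 + 55187) = ((-93 + (-3 - 93)²)/(-93) - 153277)/(-478044 + 55187) = (-(-93 + (-96)²)/93 - 153277)/(-422857) = (-(-93 + 9216)/93 - 153277)*(-1/422857) = (-1/93*9123 - 153277)*(-1/422857) = (-3041/31 - 153277)*(-1/422857) = -4754628/31*(-1/422857) = 4754628/13108567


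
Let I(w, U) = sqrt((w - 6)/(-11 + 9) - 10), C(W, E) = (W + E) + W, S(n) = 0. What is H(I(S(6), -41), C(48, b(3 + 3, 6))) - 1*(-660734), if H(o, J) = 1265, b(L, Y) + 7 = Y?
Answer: 661999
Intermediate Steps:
b(L, Y) = -7 + Y
C(W, E) = E + 2*W (C(W, E) = (E + W) + W = E + 2*W)
I(w, U) = sqrt(-7 - w/2) (I(w, U) = sqrt((-6 + w)/(-2) - 10) = sqrt((-6 + w)*(-1/2) - 10) = sqrt((3 - w/2) - 10) = sqrt(-7 - w/2))
H(I(S(6), -41), C(48, b(3 + 3, 6))) - 1*(-660734) = 1265 - 1*(-660734) = 1265 + 660734 = 661999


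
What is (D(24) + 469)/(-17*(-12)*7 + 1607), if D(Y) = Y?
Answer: 493/3035 ≈ 0.16244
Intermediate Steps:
(D(24) + 469)/(-17*(-12)*7 + 1607) = (24 + 469)/(-17*(-12)*7 + 1607) = 493/(204*7 + 1607) = 493/(1428 + 1607) = 493/3035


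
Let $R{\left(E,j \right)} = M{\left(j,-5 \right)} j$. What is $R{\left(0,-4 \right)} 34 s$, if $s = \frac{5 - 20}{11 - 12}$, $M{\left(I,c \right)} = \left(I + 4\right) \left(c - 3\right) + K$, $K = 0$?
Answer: $0$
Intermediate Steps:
$M{\left(I,c \right)} = \left(-3 + c\right) \left(4 + I\right)$ ($M{\left(I,c \right)} = \left(I + 4\right) \left(c - 3\right) + 0 = \left(4 + I\right) \left(-3 + c\right) + 0 = \left(-3 + c\right) \left(4 + I\right) + 0 = \left(-3 + c\right) \left(4 + I\right)$)
$R{\left(E,j \right)} = j \left(-32 - 8 j\right)$ ($R{\left(E,j \right)} = \left(-12 - 3 j + 4 \left(-5\right) + j \left(-5\right)\right) j = \left(-12 - 3 j - 20 - 5 j\right) j = \left(-32 - 8 j\right) j = j \left(-32 - 8 j\right)$)
$s = 15$ ($s = - \frac{15}{-1} = \left(-15\right) \left(-1\right) = 15$)
$R{\left(0,-4 \right)} 34 s = \left(-8\right) \left(-4\right) \left(4 - 4\right) 34 \cdot 15 = \left(-8\right) \left(-4\right) 0 \cdot 34 \cdot 15 = 0 \cdot 34 \cdot 15 = 0 \cdot 15 = 0$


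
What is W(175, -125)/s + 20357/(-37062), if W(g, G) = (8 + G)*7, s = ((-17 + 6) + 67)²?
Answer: -6728095/8301888 ≈ -0.81043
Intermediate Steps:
s = 3136 (s = (-11 + 67)² = 56² = 3136)
W(g, G) = 56 + 7*G
W(175, -125)/s + 20357/(-37062) = (56 + 7*(-125))/3136 + 20357/(-37062) = (56 - 875)*(1/3136) + 20357*(-1/37062) = -819*1/3136 - 20357/37062 = -117/448 - 20357/37062 = -6728095/8301888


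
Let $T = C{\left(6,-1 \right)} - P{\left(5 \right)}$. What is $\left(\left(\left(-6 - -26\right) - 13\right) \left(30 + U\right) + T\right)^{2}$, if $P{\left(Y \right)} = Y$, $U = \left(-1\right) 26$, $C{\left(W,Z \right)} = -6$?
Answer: $289$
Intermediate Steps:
$U = -26$
$T = -11$ ($T = -6 - 5 = -11$)
$\left(\left(\left(-6 - -26\right) - 13\right) \left(30 + U\right) + T\right)^{2} = \left(\left(\left(-6 - -26\right) - 13\right) \left(30 - 26\right) - 11\right)^{2} = \left(\left(\left(-6 + 26\right) - 13\right) 4 - 11\right)^{2} = \left(\left(20 - 13\right) 4 - 11\right)^{2} = \left(7 \cdot 4 - 11\right)^{2} = \left(28 - 11\right)^{2} = 17^{2} = 289$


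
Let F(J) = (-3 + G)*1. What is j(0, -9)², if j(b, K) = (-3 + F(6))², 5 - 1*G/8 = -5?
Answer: 29986576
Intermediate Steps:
G = 80 (G = 40 - 8*(-5) = 40 + 40 = 80)
F(J) = 77 (F(J) = (-3 + 80)*1 = 77*1 = 77)
j(b, K) = 5476 (j(b, K) = (-3 + 77)² = 74² = 5476)
j(0, -9)² = 5476² = 29986576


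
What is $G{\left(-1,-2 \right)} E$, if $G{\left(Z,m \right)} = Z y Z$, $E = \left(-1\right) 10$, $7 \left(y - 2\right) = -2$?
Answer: $- \frac{120}{7} \approx -17.143$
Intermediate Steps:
$y = \frac{12}{7}$ ($y = 2 + \frac{1}{7} \left(-2\right) = 2 - \frac{2}{7} = \frac{12}{7} \approx 1.7143$)
$E = -10$
$G{\left(Z,m \right)} = \frac{12 Z^{2}}{7}$ ($G{\left(Z,m \right)} = Z \frac{12}{7} Z = \frac{12 Z}{7} Z = \frac{12 Z^{2}}{7}$)
$G{\left(-1,-2 \right)} E = \frac{12 \left(-1\right)^{2}}{7} \left(-10\right) = \frac{12}{7} \cdot 1 \left(-10\right) = \frac{12}{7} \left(-10\right) = - \frac{120}{7}$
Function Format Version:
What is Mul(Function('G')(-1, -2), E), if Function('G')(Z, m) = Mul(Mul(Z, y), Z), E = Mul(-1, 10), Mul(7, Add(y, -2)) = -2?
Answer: Rational(-120, 7) ≈ -17.143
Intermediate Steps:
y = Rational(12, 7) (y = Add(2, Mul(Rational(1, 7), -2)) = Add(2, Rational(-2, 7)) = Rational(12, 7) ≈ 1.7143)
E = -10
Function('G')(Z, m) = Mul(Rational(12, 7), Pow(Z, 2)) (Function('G')(Z, m) = Mul(Mul(Z, Rational(12, 7)), Z) = Mul(Mul(Rational(12, 7), Z), Z) = Mul(Rational(12, 7), Pow(Z, 2)))
Mul(Function('G')(-1, -2), E) = Mul(Mul(Rational(12, 7), Pow(-1, 2)), -10) = Mul(Mul(Rational(12, 7), 1), -10) = Mul(Rational(12, 7), -10) = Rational(-120, 7)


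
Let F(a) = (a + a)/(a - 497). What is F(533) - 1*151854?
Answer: -2732839/18 ≈ -1.5182e+5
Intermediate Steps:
F(a) = 2*a/(-497 + a) (F(a) = (2*a)/(-497 + a) = 2*a/(-497 + a))
F(533) - 1*151854 = 2*533/(-497 + 533) - 1*151854 = 2*533/36 - 151854 = 2*533*(1/36) - 151854 = 533/18 - 151854 = -2732839/18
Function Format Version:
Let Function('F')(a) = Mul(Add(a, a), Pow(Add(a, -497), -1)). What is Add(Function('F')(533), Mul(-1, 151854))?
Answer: Rational(-2732839, 18) ≈ -1.5182e+5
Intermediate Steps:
Function('F')(a) = Mul(2, a, Pow(Add(-497, a), -1)) (Function('F')(a) = Mul(Mul(2, a), Pow(Add(-497, a), -1)) = Mul(2, a, Pow(Add(-497, a), -1)))
Add(Function('F')(533), Mul(-1, 151854)) = Add(Mul(2, 533, Pow(Add(-497, 533), -1)), Mul(-1, 151854)) = Add(Mul(2, 533, Pow(36, -1)), -151854) = Add(Mul(2, 533, Rational(1, 36)), -151854) = Add(Rational(533, 18), -151854) = Rational(-2732839, 18)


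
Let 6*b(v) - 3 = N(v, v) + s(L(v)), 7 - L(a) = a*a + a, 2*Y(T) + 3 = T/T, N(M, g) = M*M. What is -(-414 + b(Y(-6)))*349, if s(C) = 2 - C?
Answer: 867265/6 ≈ 1.4454e+5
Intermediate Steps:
N(M, g) = M**2
Y(T) = -1 (Y(T) = -3/2 + (T/T)/2 = -3/2 + (1/2)*1 = -3/2 + 1/2 = -1)
L(a) = 7 - a - a**2 (L(a) = 7 - (a*a + a) = 7 - (a**2 + a) = 7 - (a + a**2) = 7 + (-a - a**2) = 7 - a - a**2)
b(v) = -1/3 + v**2/3 + v/6 (b(v) = 1/2 + (v**2 + (2 - (7 - v - v**2)))/6 = 1/2 + (v**2 + (2 + (-7 + v + v**2)))/6 = 1/2 + (v**2 + (-5 + v + v**2))/6 = 1/2 + (-5 + v + 2*v**2)/6 = 1/2 + (-5/6 + v**2/3 + v/6) = -1/3 + v**2/3 + v/6)
-(-414 + b(Y(-6)))*349 = -(-414 + (-1/3 + (1/3)*(-1)**2 + (1/6)*(-1)))*349 = -(-414 + (-1/3 + (1/3)*1 - 1/6))*349 = -(-414 + (-1/3 + 1/3 - 1/6))*349 = -(-414 - 1/6)*349 = -(-2485)*349/6 = -1*(-867265/6) = 867265/6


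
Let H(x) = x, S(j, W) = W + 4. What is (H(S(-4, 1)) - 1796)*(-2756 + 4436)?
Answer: -3008880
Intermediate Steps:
S(j, W) = 4 + W
(H(S(-4, 1)) - 1796)*(-2756 + 4436) = ((4 + 1) - 1796)*(-2756 + 4436) = (5 - 1796)*1680 = -1791*1680 = -3008880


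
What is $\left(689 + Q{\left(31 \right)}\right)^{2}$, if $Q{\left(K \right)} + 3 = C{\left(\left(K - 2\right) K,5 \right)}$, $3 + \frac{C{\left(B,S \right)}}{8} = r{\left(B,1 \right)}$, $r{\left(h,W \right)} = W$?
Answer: $448900$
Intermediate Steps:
$C{\left(B,S \right)} = -16$ ($C{\left(B,S \right)} = -24 + 8 \cdot 1 = -24 + 8 = -16$)
$Q{\left(K \right)} = -19$ ($Q{\left(K \right)} = -3 - 16 = -19$)
$\left(689 + Q{\left(31 \right)}\right)^{2} = \left(689 - 19\right)^{2} = 670^{2} = 448900$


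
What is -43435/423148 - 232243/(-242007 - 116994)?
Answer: 82679952529/151910555148 ≈ 0.54427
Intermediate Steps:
-43435/423148 - 232243/(-242007 - 116994) = -43435*1/423148 - 232243/(-359001) = -43435/423148 - 232243*(-1/359001) = -43435/423148 + 232243/359001 = 82679952529/151910555148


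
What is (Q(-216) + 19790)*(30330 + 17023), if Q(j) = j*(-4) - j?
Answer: 988257110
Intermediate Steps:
Q(j) = -5*j (Q(j) = -4*j - j = -5*j)
(Q(-216) + 19790)*(30330 + 17023) = (-5*(-216) + 19790)*(30330 + 17023) = (1080 + 19790)*47353 = 20870*47353 = 988257110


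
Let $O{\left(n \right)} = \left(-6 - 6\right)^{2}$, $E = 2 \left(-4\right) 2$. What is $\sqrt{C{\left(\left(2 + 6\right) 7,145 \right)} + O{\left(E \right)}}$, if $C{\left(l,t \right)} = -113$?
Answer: $\sqrt{31} \approx 5.5678$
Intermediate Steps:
$E = -16$ ($E = \left(-8\right) 2 = -16$)
$O{\left(n \right)} = 144$ ($O{\left(n \right)} = \left(-12\right)^{2} = 144$)
$\sqrt{C{\left(\left(2 + 6\right) 7,145 \right)} + O{\left(E \right)}} = \sqrt{-113 + 144} = \sqrt{31}$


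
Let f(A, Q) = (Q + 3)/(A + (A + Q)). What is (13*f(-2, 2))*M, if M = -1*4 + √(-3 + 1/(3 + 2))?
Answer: 130 - 13*I*√70/2 ≈ 130.0 - 54.383*I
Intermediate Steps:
f(A, Q) = (3 + Q)/(Q + 2*A)
M = -4 + I*√70/5 (M = -4 + √(-3 + 1/5) = -4 + √(-3 + ⅕) = -4 + √(-14/5) = -4 + I*√70/5 ≈ -4.0 + 1.6733*I)
(13*f(-2, 2))*M = (13*((3 + 2)/(2 + 2*(-2))))*(-4 + I*√70/5) = (13*(5/(2 - 4)))*(-4 + I*√70/5) = (13*(5/(-2)))*(-4 + I*√70/5) = (13*(-½*5))*(-4 + I*√70/5) = (13*(-5/2))*(-4 + I*√70/5) = -65*(-4 + I*√70/5)/2 = 130 - 13*I*√70/2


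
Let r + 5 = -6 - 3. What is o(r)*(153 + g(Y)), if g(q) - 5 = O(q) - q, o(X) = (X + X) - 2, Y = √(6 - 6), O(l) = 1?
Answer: -4770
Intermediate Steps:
Y = 0 (Y = √0 = 0)
r = -14 (r = -5 + (-6 - 3) = -5 - 9 = -14)
o(X) = -2 + 2*X (o(X) = 2*X - 2 = -2 + 2*X)
g(q) = 6 - q (g(q) = 5 + (1 - q) = 6 - q)
o(r)*(153 + g(Y)) = (-2 + 2*(-14))*(153 + (6 - 1*0)) = (-2 - 28)*(153 + (6 + 0)) = -30*(153 + 6) = -30*159 = -4770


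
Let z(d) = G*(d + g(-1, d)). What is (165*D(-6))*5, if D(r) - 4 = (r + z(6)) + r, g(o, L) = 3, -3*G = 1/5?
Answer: -7095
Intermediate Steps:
G = -1/15 (G = -1/(3*5) = -⅓*⅕ = -1/15 ≈ -0.066667)
z(d) = -⅕ - d/15 (z(d) = -(d + 3)/15 = -(3 + d)/15 = -⅕ - d/15)
D(r) = 17/5 + 2*r (D(r) = 4 + ((r + (-⅕ - 1/15*6)) + r) = 4 + ((r + (-⅕ - ⅖)) + r) = 4 + ((r - ⅗) + r) = 4 + ((-⅗ + r) + r) = 4 + (-⅗ + 2*r) = 17/5 + 2*r)
(165*D(-6))*5 = (165*(17/5 + 2*(-6)))*5 = (165*(17/5 - 12))*5 = (165*(-43/5))*5 = -1419*5 = -7095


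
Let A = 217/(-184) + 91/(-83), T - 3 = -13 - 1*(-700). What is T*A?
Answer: -521325/332 ≈ -1570.3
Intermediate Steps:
T = 690 (T = 3 + (-13 - 1*(-700)) = 3 + (-13 + 700) = 3 + 687 = 690)
A = -34755/15272 (A = 217*(-1/184) + 91*(-1/83) = -217/184 - 91/83 = -34755/15272 ≈ -2.2757)
T*A = 690*(-34755/15272) = -521325/332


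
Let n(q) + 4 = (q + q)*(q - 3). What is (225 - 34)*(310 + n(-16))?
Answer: 174574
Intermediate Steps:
n(q) = -4 + 2*q*(-3 + q) (n(q) = -4 + (q + q)*(q - 3) = -4 + (2*q)*(-3 + q) = -4 + 2*q*(-3 + q))
(225 - 34)*(310 + n(-16)) = (225 - 34)*(310 + (-4 - 6*(-16) + 2*(-16)²)) = 191*(310 + (-4 + 96 + 2*256)) = 191*(310 + (-4 + 96 + 512)) = 191*(310 + 604) = 191*914 = 174574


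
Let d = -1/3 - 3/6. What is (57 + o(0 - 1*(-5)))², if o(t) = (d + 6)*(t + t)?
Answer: 106276/9 ≈ 11808.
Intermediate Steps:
d = -⅚ (d = -1*⅓ - 3*⅙ = -⅓ - ½ = -⅚ ≈ -0.83333)
o(t) = 31*t/3 (o(t) = (-⅚ + 6)*(t + t) = 31*(2*t)/6 = 31*t/3)
(57 + o(0 - 1*(-5)))² = (57 + 31*(0 - 1*(-5))/3)² = (57 + 31*(0 + 5)/3)² = (57 + (31/3)*5)² = (57 + 155/3)² = (326/3)² = 106276/9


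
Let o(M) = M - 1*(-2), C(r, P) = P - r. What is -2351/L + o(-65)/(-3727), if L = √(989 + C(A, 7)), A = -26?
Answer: 63/3727 - 2351*√1022/1022 ≈ -73.524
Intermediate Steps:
L = √1022 (L = √(989 + (7 - 1*(-26))) = √(989 + (7 + 26)) = √(989 + 33) = √1022 ≈ 31.969)
o(M) = 2 + M (o(M) = M + 2 = 2 + M)
-2351/L + o(-65)/(-3727) = -2351*√1022/1022 + (2 - 65)/(-3727) = -2351*√1022/1022 - 63*(-1/3727) = -2351*√1022/1022 + 63/3727 = 63/3727 - 2351*√1022/1022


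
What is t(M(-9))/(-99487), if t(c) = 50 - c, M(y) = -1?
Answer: -51/99487 ≈ -0.00051263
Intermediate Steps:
t(M(-9))/(-99487) = (50 - 1*(-1))/(-99487) = (50 + 1)*(-1/99487) = 51*(-1/99487) = -51/99487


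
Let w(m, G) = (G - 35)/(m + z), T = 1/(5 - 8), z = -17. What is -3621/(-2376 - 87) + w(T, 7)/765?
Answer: 4006952/2721615 ≈ 1.4723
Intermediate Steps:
T = -⅓ (T = 1/(-3) = -⅓ ≈ -0.33333)
w(m, G) = (-35 + G)/(-17 + m) (w(m, G) = (G - 35)/(m - 17) = (-35 + G)/(-17 + m))
-3621/(-2376 - 87) + w(T, 7)/765 = -3621/(-2376 - 87) + ((-35 + 7)/(-17 - ⅓))/765 = -3621/(-2463) + (-28/(-52/3))*(1/765) = -3621*(-1/2463) - 3/52*(-28)*(1/765) = 1207/821 + (21/13)*(1/765) = 1207/821 + 7/3315 = 4006952/2721615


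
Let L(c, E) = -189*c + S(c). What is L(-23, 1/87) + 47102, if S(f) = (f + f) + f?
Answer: 51380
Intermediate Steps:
S(f) = 3*f (S(f) = 2*f + f = 3*f)
L(c, E) = -186*c (L(c, E) = -189*c + 3*c = -186*c)
L(-23, 1/87) + 47102 = -186*(-23) + 47102 = 4278 + 47102 = 51380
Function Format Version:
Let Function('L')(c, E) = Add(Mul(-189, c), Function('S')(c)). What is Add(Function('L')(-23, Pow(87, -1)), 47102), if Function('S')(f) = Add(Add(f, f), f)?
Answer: 51380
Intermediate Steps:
Function('S')(f) = Mul(3, f) (Function('S')(f) = Add(Mul(2, f), f) = Mul(3, f))
Function('L')(c, E) = Mul(-186, c) (Function('L')(c, E) = Add(Mul(-189, c), Mul(3, c)) = Mul(-186, c))
Add(Function('L')(-23, Pow(87, -1)), 47102) = Add(Mul(-186, -23), 47102) = Add(4278, 47102) = 51380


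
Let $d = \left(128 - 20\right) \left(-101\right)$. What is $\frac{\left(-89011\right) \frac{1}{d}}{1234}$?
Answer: $\frac{89011}{13460472} \approx 0.0066128$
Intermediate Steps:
$d = -10908$ ($d = 108 \left(-101\right) = -10908$)
$\frac{\left(-89011\right) \frac{1}{d}}{1234} = \frac{\left(-89011\right) \frac{1}{-10908}}{1234} = \left(-89011\right) \left(- \frac{1}{10908}\right) \frac{1}{1234} = \frac{89011}{10908} \cdot \frac{1}{1234} = \frac{89011}{13460472}$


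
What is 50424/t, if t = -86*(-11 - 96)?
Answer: 25212/4601 ≈ 5.4797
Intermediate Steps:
t = 9202 (t = -86*(-107) = 9202)
50424/t = 50424/9202 = 50424*(1/9202) = 25212/4601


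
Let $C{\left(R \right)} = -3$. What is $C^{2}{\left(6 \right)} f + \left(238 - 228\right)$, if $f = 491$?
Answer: $4429$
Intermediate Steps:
$C^{2}{\left(6 \right)} f + \left(238 - 228\right) = \left(-3\right)^{2} \cdot 491 + \left(238 - 228\right) = 9 \cdot 491 + \left(238 - 228\right) = 4419 + 10 = 4429$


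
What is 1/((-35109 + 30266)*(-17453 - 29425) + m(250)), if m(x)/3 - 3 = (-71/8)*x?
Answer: 4/908094027 ≈ 4.4048e-9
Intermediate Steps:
m(x) = 9 - 213*x/8 (m(x) = 9 + 3*((-71/8)*x) = 9 + 3*((-71*⅛)*x) = 9 + 3*(-71*x/8) = 9 - 213*x/8)
1/((-35109 + 30266)*(-17453 - 29425) + m(250)) = 1/((-35109 + 30266)*(-17453 - 29425) + (9 - 213/8*250)) = 1/(-4843*(-46878) + (9 - 26625/4)) = 1/(227030154 - 26589/4) = 1/(908094027/4) = 4/908094027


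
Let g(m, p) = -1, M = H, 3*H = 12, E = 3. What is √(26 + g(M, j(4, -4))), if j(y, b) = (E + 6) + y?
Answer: 5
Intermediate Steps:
H = 4 (H = (⅓)*12 = 4)
M = 4
j(y, b) = 9 + y (j(y, b) = (3 + 6) + y = 9 + y)
√(26 + g(M, j(4, -4))) = √(26 - 1) = √25 = 5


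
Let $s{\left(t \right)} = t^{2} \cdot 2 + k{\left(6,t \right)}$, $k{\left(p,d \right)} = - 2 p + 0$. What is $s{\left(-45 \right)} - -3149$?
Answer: $7187$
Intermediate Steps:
$k{\left(p,d \right)} = - 2 p$
$s{\left(t \right)} = -12 + 2 t^{2}$ ($s{\left(t \right)} = t^{2} \cdot 2 - 12 = 2 t^{2} - 12 = -12 + 2 t^{2}$)
$s{\left(-45 \right)} - -3149 = \left(-12 + 2 \left(-45\right)^{2}\right) - -3149 = \left(-12 + 2 \cdot 2025\right) + 3149 = \left(-12 + 4050\right) + 3149 = 4038 + 3149 = 7187$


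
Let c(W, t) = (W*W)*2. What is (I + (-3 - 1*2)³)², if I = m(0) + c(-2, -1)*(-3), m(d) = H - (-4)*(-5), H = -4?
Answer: 29929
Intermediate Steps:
c(W, t) = 2*W² (c(W, t) = W²*2 = 2*W²)
m(d) = -24 (m(d) = -4 - (-4)*(-5) = -4 - 1*20 = -4 - 20 = -24)
I = -48 (I = -24 + (2*(-2)²)*(-3) = -24 + (2*4)*(-3) = -24 + 8*(-3) = -24 - 24 = -48)
(I + (-3 - 1*2)³)² = (-48 + (-3 - 1*2)³)² = (-48 + (-3 - 2)³)² = (-48 + (-5)³)² = (-48 - 125)² = (-173)² = 29929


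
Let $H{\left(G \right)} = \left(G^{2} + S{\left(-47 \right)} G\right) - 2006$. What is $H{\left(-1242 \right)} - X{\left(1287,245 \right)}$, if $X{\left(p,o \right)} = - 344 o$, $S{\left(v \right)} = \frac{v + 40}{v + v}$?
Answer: $\frac{76363039}{47} \approx 1.6247 \cdot 10^{6}$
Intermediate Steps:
$S{\left(v \right)} = \frac{40 + v}{2 v}$
$H{\left(G \right)} = -2006 + G^{2} + \frac{7 G}{94}$ ($H{\left(G \right)} = \left(G^{2} + \frac{40 - 47}{2 \left(-47\right)} G\right) - 2006 = \left(G^{2} + \frac{1}{2} \left(- \frac{1}{47}\right) \left(-7\right) G\right) - 2006 = \left(G^{2} + \frac{7 G}{94}\right) - 2006 = -2006 + G^{2} + \frac{7 G}{94}$)
$H{\left(-1242 \right)} - X{\left(1287,245 \right)} = \left(-2006 + \left(-1242\right)^{2} + \frac{7}{94} \left(-1242\right)\right) - \left(-344\right) 245 = \left(-2006 + 1542564 - \frac{4347}{47}\right) - -84280 = \frac{72401879}{47} + 84280 = \frac{76363039}{47}$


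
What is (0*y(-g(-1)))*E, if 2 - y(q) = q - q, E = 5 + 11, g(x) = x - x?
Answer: 0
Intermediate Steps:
g(x) = 0
E = 16
y(q) = 2 (y(q) = 2 - (q - q) = 2 - 1*0 = 2 + 0 = 2)
(0*y(-g(-1)))*E = (0*2)*16 = 0*16 = 0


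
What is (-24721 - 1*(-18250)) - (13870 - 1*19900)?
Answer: -441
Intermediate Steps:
(-24721 - 1*(-18250)) - (13870 - 1*19900) = (-24721 + 18250) - (13870 - 19900) = -6471 - 1*(-6030) = -6471 + 6030 = -441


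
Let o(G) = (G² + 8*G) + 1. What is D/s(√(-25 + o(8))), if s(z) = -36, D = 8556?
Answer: -713/3 ≈ -237.67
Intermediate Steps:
o(G) = 1 + G² + 8*G
D/s(√(-25 + o(8))) = 8556/(-36) = 8556*(-1/36) = -713/3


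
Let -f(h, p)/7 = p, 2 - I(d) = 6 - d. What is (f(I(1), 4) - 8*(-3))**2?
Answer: 16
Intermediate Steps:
I(d) = -4 + d (I(d) = 2 - (6 - d) = 2 + (-6 + d) = -4 + d)
f(h, p) = -7*p
(f(I(1), 4) - 8*(-3))**2 = (-7*4 - 8*(-3))**2 = (-28 + 24)**2 = (-4)**2 = 16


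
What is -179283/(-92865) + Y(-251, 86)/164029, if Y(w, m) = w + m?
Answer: 9797429494/5077517695 ≈ 1.9296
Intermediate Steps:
Y(w, m) = m + w
-179283/(-92865) + Y(-251, 86)/164029 = -179283/(-92865) + (86 - 251)/164029 = -179283*(-1/92865) - 165*1/164029 = 59761/30955 - 165/164029 = 9797429494/5077517695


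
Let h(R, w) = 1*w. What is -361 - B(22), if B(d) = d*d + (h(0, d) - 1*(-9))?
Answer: -876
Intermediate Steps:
h(R, w) = w
B(d) = 9 + d + d² (B(d) = d*d + (d - 1*(-9)) = d² + (d + 9) = d² + (9 + d) = 9 + d + d²)
-361 - B(22) = -361 - (9 + 22 + 22²) = -361 - (9 + 22 + 484) = -361 - 1*515 = -361 - 515 = -876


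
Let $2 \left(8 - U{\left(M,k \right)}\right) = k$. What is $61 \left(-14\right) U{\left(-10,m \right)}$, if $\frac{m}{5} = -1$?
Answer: $-8967$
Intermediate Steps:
$m = -5$ ($m = 5 \left(-1\right) = -5$)
$U{\left(M,k \right)} = 8 - \frac{k}{2}$
$61 \left(-14\right) U{\left(-10,m \right)} = 61 \left(-14\right) \left(8 - - \frac{5}{2}\right) = - 854 \left(8 + \frac{5}{2}\right) = \left(-854\right) \frac{21}{2} = -8967$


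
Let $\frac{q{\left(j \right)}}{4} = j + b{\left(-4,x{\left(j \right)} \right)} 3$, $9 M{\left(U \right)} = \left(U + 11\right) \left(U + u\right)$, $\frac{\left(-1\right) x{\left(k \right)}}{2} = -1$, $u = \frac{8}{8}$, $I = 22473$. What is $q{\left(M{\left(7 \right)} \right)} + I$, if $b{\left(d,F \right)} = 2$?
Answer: $22561$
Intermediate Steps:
$u = 1$ ($u = 8 \cdot \frac{1}{8} = 1$)
$x{\left(k \right)} = 2$ ($x{\left(k \right)} = \left(-2\right) \left(-1\right) = 2$)
$M{\left(U \right)} = \frac{\left(1 + U\right) \left(11 + U\right)}{9}$ ($M{\left(U \right)} = \frac{\left(U + 11\right) \left(U + 1\right)}{9} = \frac{\left(11 + U\right) \left(1 + U\right)}{9} = \frac{\left(1 + U\right) \left(11 + U\right)}{9}$)
$q{\left(j \right)} = 24 + 4 j$ ($q{\left(j \right)} = 4 \left(j + 2 \cdot 3\right) = 4 \left(j + 6\right) = 4 \left(6 + j\right) = 24 + 4 j$)
$q{\left(M{\left(7 \right)} \right)} + I = \left(24 + 4 \left(\frac{11}{9} + \frac{7^{2}}{9} + \frac{4}{3} \cdot 7\right)\right) + 22473 = \left(24 + 4 \left(\frac{11}{9} + \frac{1}{9} \cdot 49 + \frac{28}{3}\right)\right) + 22473 = \left(24 + 4 \left(\frac{11}{9} + \frac{49}{9} + \frac{28}{3}\right)\right) + 22473 = \left(24 + 4 \cdot 16\right) + 22473 = \left(24 + 64\right) + 22473 = 88 + 22473 = 22561$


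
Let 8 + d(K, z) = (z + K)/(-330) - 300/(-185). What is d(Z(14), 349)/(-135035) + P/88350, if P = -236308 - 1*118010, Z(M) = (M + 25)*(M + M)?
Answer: -354048425359/88284532650 ≈ -4.0103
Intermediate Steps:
Z(M) = 2*M*(25 + M) (Z(M) = (25 + M)*(2*M) = 2*M*(25 + M))
d(K, z) = -236/37 - K/330 - z/330 (d(K, z) = -8 + ((z + K)/(-330) - 300/(-185)) = -8 + ((K + z)*(-1/330) - 300*(-1/185)) = -8 + ((-K/330 - z/330) + 60/37) = -8 + (60/37 - K/330 - z/330) = -236/37 - K/330 - z/330)
P = -354318 (P = -236308 - 118010 = -354318)
d(Z(14), 349)/(-135035) + P/88350 = (-236/37 - 14*(25 + 14)/165 - 1/330*349)/(-135035) - 354318/88350 = (-236/37 - 14*39/165 - 349/330)*(-1/135035) - 354318*1/88350 = (-236/37 - 1/330*1092 - 349/330)*(-1/135035) - 59053/14725 = (-236/37 - 182/55 - 349/330)*(-1/135035) - 59053/14725 = -11927/1110*(-1/135035) - 59053/14725 = 11927/149888850 - 59053/14725 = -354048425359/88284532650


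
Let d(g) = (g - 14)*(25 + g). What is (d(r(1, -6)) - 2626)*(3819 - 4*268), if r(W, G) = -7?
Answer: -8251988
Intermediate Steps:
d(g) = (-14 + g)*(25 + g)
(d(r(1, -6)) - 2626)*(3819 - 4*268) = ((-350 + (-7)**2 + 11*(-7)) - 2626)*(3819 - 4*268) = ((-350 + 49 - 77) - 2626)*(3819 - 1072) = (-378 - 2626)*2747 = -3004*2747 = -8251988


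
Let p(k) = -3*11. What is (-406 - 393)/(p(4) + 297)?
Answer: -799/264 ≈ -3.0265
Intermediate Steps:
p(k) = -33
(-406 - 393)/(p(4) + 297) = (-406 - 393)/(-33 + 297) = -799/264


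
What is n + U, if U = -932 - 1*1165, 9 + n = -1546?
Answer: -3652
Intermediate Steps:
n = -1555 (n = -9 - 1546 = -1555)
U = -2097 (U = -932 - 1165 = -2097)
n + U = -1555 - 2097 = -3652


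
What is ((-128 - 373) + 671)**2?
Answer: 28900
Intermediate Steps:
((-128 - 373) + 671)**2 = (-501 + 671)**2 = 170**2 = 28900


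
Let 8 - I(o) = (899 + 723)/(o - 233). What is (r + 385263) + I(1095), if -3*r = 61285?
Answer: 471739135/1293 ≈ 3.6484e+5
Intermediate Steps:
r = -61285/3 (r = -⅓*61285 = -61285/3 ≈ -20428.)
I(o) = 8 - 1622/(-233 + o) (I(o) = 8 - (899 + 723)/(o - 233) = 8 - 1622/(-233 + o))
(r + 385263) + I(1095) = (-61285/3 + 385263) + 2*(-1743 + 4*1095)/(-233 + 1095) = 1094504/3 + 2*(-1743 + 4380)/862 = 1094504/3 + 2*(1/862)*2637 = 1094504/3 + 2637/431 = 471739135/1293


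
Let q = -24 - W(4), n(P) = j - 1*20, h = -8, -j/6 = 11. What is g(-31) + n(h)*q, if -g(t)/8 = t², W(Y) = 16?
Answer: -4248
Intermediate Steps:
j = -66 (j = -6*11 = -66)
n(P) = -86 (n(P) = -66 - 1*20 = -66 - 20 = -86)
q = -40 (q = -24 - 1*16 = -24 - 16 = -40)
g(t) = -8*t²
g(-31) + n(h)*q = -8*(-31)² - 86*(-40) = -8*961 + 3440 = -7688 + 3440 = -4248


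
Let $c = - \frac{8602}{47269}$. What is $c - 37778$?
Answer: $- \frac{1785736884}{47269} \approx -37778.0$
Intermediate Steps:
$c = - \frac{8602}{47269}$ ($c = \left(-8602\right) \frac{1}{47269} = - \frac{8602}{47269} \approx -0.18198$)
$c - 37778 = - \frac{8602}{47269} - 37778 = - \frac{1785736884}{47269}$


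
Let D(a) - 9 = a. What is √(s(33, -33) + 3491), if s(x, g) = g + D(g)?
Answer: √3434 ≈ 58.600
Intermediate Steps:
D(a) = 9 + a
s(x, g) = 9 + 2*g (s(x, g) = g + (9 + g) = 9 + 2*g)
√(s(33, -33) + 3491) = √((9 + 2*(-33)) + 3491) = √((9 - 66) + 3491) = √(-57 + 3491) = √3434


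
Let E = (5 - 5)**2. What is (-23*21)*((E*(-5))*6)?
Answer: 0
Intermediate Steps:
E = 0 (E = 0**2 = 0)
(-23*21)*((E*(-5))*6) = (-23*21)*((0*(-5))*6) = -0*6 = -483*0 = 0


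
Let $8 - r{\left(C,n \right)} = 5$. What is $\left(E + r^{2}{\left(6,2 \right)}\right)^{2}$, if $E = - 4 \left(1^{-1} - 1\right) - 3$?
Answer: $36$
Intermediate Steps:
$r{\left(C,n \right)} = 3$ ($r{\left(C,n \right)} = 8 - 5 = 3$)
$E = -3$ ($E = - 4 \left(1 - 1\right) - 3 = \left(-4\right) 0 - 3 = 0 - 3 = -3$)
$\left(E + r^{2}{\left(6,2 \right)}\right)^{2} = \left(-3 + 3^{2}\right)^{2} = \left(-3 + 9\right)^{2} = 6^{2} = 36$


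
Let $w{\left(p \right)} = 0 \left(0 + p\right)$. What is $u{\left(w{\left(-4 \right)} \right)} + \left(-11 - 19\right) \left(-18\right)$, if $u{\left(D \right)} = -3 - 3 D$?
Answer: $537$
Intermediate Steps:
$w{\left(p \right)} = 0$ ($w{\left(p \right)} = 0 p = 0$)
$u{\left(w{\left(-4 \right)} \right)} + \left(-11 - 19\right) \left(-18\right) = \left(-3 - 0\right) + \left(-11 - 19\right) \left(-18\right) = \left(-3 + 0\right) - -540 = -3 + 540 = 537$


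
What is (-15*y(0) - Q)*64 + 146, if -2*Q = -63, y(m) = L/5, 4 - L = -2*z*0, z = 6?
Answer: -2638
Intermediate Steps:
L = 4 (L = 4 - (-2*6)*0 = 4 - (-12)*0 = 4 - 1*0 = 4 + 0 = 4)
y(m) = ⅘ (y(m) = 4/5 = 4*(⅕) = ⅘)
Q = 63/2 (Q = -½*(-63) = 63/2 ≈ 31.500)
(-15*y(0) - Q)*64 + 146 = (-15*⅘ - 1*63/2)*64 + 146 = (-12 - 63/2)*64 + 146 = -87/2*64 + 146 = -2784 + 146 = -2638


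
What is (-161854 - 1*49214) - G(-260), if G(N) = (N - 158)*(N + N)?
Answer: -428428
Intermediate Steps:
G(N) = 2*N*(-158 + N) (G(N) = (-158 + N)*(2*N) = 2*N*(-158 + N))
(-161854 - 1*49214) - G(-260) = (-161854 - 1*49214) - 2*(-260)*(-158 - 260) = (-161854 - 49214) - 2*(-260)*(-418) = -211068 - 1*217360 = -211068 - 217360 = -428428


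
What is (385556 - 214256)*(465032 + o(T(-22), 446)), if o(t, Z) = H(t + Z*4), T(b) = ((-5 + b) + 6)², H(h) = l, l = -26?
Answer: 79655527800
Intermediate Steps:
H(h) = -26
T(b) = (1 + b)²
o(t, Z) = -26
(385556 - 214256)*(465032 + o(T(-22), 446)) = (385556 - 214256)*(465032 - 26) = 171300*465006 = 79655527800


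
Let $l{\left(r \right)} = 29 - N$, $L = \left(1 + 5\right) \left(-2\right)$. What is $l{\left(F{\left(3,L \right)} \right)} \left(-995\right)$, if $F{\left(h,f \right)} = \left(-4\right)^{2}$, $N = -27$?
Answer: $-55720$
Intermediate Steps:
$L = -12$ ($L = 6 \left(-2\right) = -12$)
$F{\left(h,f \right)} = 16$
$l{\left(r \right)} = 56$ ($l{\left(r \right)} = 29 - -27 = 29 + 27 = 56$)
$l{\left(F{\left(3,L \right)} \right)} \left(-995\right) = 56 \left(-995\right) = -55720$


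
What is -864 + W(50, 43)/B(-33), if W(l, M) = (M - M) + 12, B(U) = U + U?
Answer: -9506/11 ≈ -864.18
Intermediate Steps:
B(U) = 2*U
W(l, M) = 12 (W(l, M) = 0 + 12 = 12)
-864 + W(50, 43)/B(-33) = -864 + 12/((2*(-33))) = -864 + 12/(-66) = -864 + 12*(-1/66) = -864 - 2/11 = -9506/11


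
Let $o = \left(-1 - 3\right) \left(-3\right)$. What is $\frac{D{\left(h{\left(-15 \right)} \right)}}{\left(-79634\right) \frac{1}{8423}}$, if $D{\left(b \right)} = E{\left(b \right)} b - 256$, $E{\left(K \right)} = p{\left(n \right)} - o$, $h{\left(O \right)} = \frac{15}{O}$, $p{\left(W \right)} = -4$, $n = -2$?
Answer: $\frac{1010760}{39817} \approx 25.385$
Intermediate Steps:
$o = 12$ ($o = \left(-4\right) \left(-3\right) = 12$)
$E{\left(K \right)} = -16$ ($E{\left(K \right)} = -4 - 12 = -16$)
$D{\left(b \right)} = -256 - 16 b$ ($D{\left(b \right)} = - 16 b - 256 = -256 - 16 b$)
$\frac{D{\left(h{\left(-15 \right)} \right)}}{\left(-79634\right) \frac{1}{8423}} = \frac{-256 - 16 \frac{15}{-15}}{\left(-79634\right) \frac{1}{8423}} = \frac{-256 - 16 \cdot 15 \left(- \frac{1}{15}\right)}{\left(-79634\right) \frac{1}{8423}} = \frac{-256 - -16}{- \frac{79634}{8423}} = \left(-256 + 16\right) \left(- \frac{8423}{79634}\right) = \left(-240\right) \left(- \frac{8423}{79634}\right) = \frac{1010760}{39817}$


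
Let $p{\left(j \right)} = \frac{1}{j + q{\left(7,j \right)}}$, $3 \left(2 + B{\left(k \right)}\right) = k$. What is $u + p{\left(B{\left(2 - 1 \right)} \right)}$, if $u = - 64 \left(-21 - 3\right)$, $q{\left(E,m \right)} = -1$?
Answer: $\frac{12285}{8} \approx 1535.6$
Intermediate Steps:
$B{\left(k \right)} = -2 + \frac{k}{3}$
$p{\left(j \right)} = \frac{1}{-1 + j}$ ($p{\left(j \right)} = \frac{1}{j - 1} = \frac{1}{-1 + j}$)
$u = 1536$ ($u = \left(-64\right) \left(-24\right) = 1536$)
$u + p{\left(B{\left(2 - 1 \right)} \right)} = 1536 + \frac{1}{-1 - \left(2 - \frac{2 - 1}{3}\right)} = 1536 + \frac{1}{-1 + \left(-2 + \frac{1}{3} \cdot 1\right)} = 1536 + \frac{1}{-1 + \left(-2 + \frac{1}{3}\right)} = 1536 + \frac{1}{-1 - \frac{5}{3}} = 1536 + \frac{1}{- \frac{8}{3}} = 1536 - \frac{3}{8} = \frac{12285}{8}$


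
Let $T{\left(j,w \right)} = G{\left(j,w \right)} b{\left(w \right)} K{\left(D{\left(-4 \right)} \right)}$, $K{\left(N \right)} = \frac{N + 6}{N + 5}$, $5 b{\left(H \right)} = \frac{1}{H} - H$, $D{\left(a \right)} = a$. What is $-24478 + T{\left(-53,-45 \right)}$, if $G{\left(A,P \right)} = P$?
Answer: $- \frac{126438}{5} \approx -25288.0$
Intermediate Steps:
$b{\left(H \right)} = - \frac{H}{5} + \frac{1}{5 H}$ ($b{\left(H \right)} = \frac{\frac{1}{H} - H}{5} = - \frac{H}{5} + \frac{1}{5 H}$)
$K{\left(N \right)} = \frac{6 + N}{5 + N}$
$T{\left(j,w \right)} = \frac{2}{5} - \frac{2 w^{2}}{5}$ ($T{\left(j,w \right)} = w \frac{1 - w^{2}}{5 w} \frac{6 - 4}{5 - 4} = \left(\frac{1}{5} - \frac{w^{2}}{5}\right) 1^{-1} \cdot 2 = \left(\frac{1}{5} - \frac{w^{2}}{5}\right) 1 \cdot 2 = \left(\frac{1}{5} - \frac{w^{2}}{5}\right) 2 = \frac{2}{5} - \frac{2 w^{2}}{5}$)
$-24478 + T{\left(-53,-45 \right)} = -24478 + \left(\frac{2}{5} - \frac{2 \left(-45\right)^{2}}{5}\right) = -24478 + \left(\frac{2}{5} - 810\right) = -24478 - \frac{4048}{5} = - \frac{126438}{5}$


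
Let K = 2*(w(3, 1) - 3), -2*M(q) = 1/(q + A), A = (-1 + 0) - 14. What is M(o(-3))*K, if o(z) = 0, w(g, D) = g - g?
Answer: -⅕ ≈ -0.20000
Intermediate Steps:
w(g, D) = 0
A = -15 (A = -1 - 14 = -15)
M(q) = -1/(2*(-15 + q)) (M(q) = -1/(2*(q - 15)) = -1/(2*(-15 + q)))
K = -6 (K = 2*(0 - 3) = 2*(-3) = -6)
M(o(-3))*K = -1/(-30 + 2*0)*(-6) = -1/(-30 + 0)*(-6) = -1/(-30)*(-6) = -1*(-1/30)*(-6) = (1/30)*(-6) = -⅕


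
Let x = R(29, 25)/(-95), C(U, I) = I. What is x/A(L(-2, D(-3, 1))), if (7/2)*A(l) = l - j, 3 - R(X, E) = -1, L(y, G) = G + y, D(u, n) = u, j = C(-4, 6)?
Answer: 14/1045 ≈ 0.013397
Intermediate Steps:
j = 6
R(X, E) = 4 (R(X, E) = 3 - 1*(-1) = 3 + 1 = 4)
A(l) = -12/7 + 2*l/7 (A(l) = 2*(l - 1*6)/7 = 2*(l - 6)/7 = 2*(-6 + l)/7 = -12/7 + 2*l/7)
x = -4/95 (x = 4/(-95) = 4*(-1/95) = -4/95 ≈ -0.042105)
x/A(L(-2, D(-3, 1))) = -4/(95*(-12/7 + 2*(-3 - 2)/7)) = -4/(95*(-12/7 + (2/7)*(-5))) = -4/(95*(-12/7 - 10/7)) = -4/(95*(-22/7)) = -4/95*(-7/22) = 14/1045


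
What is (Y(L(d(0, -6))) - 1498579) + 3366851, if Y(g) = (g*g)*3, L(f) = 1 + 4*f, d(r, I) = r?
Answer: 1868275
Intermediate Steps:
Y(g) = 3*g² (Y(g) = g²*3 = 3*g²)
(Y(L(d(0, -6))) - 1498579) + 3366851 = (3*(1 + 4*0)² - 1498579) + 3366851 = (3*(1 + 0)² - 1498579) + 3366851 = (3*1² - 1498579) + 3366851 = (3*1 - 1498579) + 3366851 = (3 - 1498579) + 3366851 = -1498576 + 3366851 = 1868275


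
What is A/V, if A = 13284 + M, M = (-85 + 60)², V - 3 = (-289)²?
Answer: 1987/11932 ≈ 0.16653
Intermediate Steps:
V = 83524 (V = 3 + (-289)² = 3 + 83521 = 83524)
M = 625 (M = (-25)² = 625)
A = 13909 (A = 13284 + 625 = 13909)
A/V = 13909/83524 = 13909*(1/83524) = 1987/11932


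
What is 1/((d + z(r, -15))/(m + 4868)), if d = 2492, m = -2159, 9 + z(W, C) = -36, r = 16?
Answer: 2709/2447 ≈ 1.1071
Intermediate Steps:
z(W, C) = -45 (z(W, C) = -9 - 36 = -45)
1/((d + z(r, -15))/(m + 4868)) = 1/((2492 - 45)/(-2159 + 4868)) = 1/(2447/2709) = 2709/2447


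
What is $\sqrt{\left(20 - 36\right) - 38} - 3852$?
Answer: $-3852 + 3 i \sqrt{6} \approx -3852.0 + 7.3485 i$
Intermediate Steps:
$\sqrt{\left(20 - 36\right) - 38} - 3852 = \sqrt{-16 - 38} - 3852 = \sqrt{-54} - 3852 = 3 i \sqrt{6} - 3852 = -3852 + 3 i \sqrt{6}$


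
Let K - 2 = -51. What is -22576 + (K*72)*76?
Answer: -290704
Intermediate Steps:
K = -49 (K = 2 - 51 = -49)
-22576 + (K*72)*76 = -22576 - 49*72*76 = -22576 - 3528*76 = -22576 - 268128 = -290704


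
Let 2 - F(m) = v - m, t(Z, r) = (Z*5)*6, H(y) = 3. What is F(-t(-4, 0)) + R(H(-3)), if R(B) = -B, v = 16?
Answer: 103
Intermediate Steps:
t(Z, r) = 30*Z (t(Z, r) = (5*Z)*6 = 30*Z)
F(m) = -14 + m (F(m) = 2 - (16 - m) = 2 + (-16 + m) = -14 + m)
F(-t(-4, 0)) + R(H(-3)) = (-14 - 30*(-4)) - 1*3 = (-14 - 1*(-120)) - 3 = (-14 + 120) - 3 = 106 - 3 = 103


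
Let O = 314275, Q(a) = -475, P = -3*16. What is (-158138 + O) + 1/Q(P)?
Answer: 74165074/475 ≈ 1.5614e+5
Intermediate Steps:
P = -48
(-158138 + O) + 1/Q(P) = (-158138 + 314275) + 1/(-475) = 156137 - 1/475 = 74165074/475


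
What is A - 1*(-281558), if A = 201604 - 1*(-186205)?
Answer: 669367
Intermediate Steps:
A = 387809 (A = 201604 + 186205 = 387809)
A - 1*(-281558) = 387809 - 1*(-281558) = 387809 + 281558 = 669367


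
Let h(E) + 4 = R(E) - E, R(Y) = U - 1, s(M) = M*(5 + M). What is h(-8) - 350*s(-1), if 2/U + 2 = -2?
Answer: 2805/2 ≈ 1402.5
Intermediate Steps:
U = -½ (U = 2/(-2 - 2) = 2/(-4) = 2*(-¼) = -½ ≈ -0.50000)
R(Y) = -3/2 (R(Y) = -½ - 1 = -3/2)
h(E) = -11/2 - E (h(E) = -4 + (-3/2 - E) = -11/2 - E)
h(-8) - 350*s(-1) = (-11/2 - 1*(-8)) - (-350)*(5 - 1) = (-11/2 + 8) - (-350)*4 = 5/2 - 350*(-4) = 5/2 + 1400 = 2805/2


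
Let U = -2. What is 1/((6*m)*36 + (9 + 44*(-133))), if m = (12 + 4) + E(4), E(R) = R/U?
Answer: -1/2819 ≈ -0.00035474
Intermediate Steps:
E(R) = -R/2 (E(R) = R/(-2) = R*(-½) = -R/2)
m = 14 (m = (12 + 4) - ½*4 = 16 - 2 = 14)
1/((6*m)*36 + (9 + 44*(-133))) = 1/((6*14)*36 + (9 + 44*(-133))) = 1/(84*36 + (9 - 5852)) = 1/(3024 - 5843) = 1/(-2819) = -1/2819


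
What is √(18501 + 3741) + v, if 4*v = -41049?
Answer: -41049/4 + √22242 ≈ -10113.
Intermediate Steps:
v = -41049/4 (v = (¼)*(-41049) = -41049/4 ≈ -10262.)
√(18501 + 3741) + v = √(18501 + 3741) - 41049/4 = √22242 - 41049/4 = -41049/4 + √22242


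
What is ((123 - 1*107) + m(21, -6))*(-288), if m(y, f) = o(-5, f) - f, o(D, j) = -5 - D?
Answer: -6336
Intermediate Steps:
m(y, f) = -f (m(y, f) = (-5 - 1*(-5)) - f = (-5 + 5) - f = 0 - f = -f)
((123 - 1*107) + m(21, -6))*(-288) = ((123 - 1*107) - 1*(-6))*(-288) = ((123 - 107) + 6)*(-288) = (16 + 6)*(-288) = 22*(-288) = -6336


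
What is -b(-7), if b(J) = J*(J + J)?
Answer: -98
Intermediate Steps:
b(J) = 2*J² (b(J) = J*(2*J) = 2*J²)
-b(-7) = -2*(-7)² = -2*49 = -1*98 = -98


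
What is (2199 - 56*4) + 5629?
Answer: 7604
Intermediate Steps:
(2199 - 56*4) + 5629 = (2199 - 224) + 5629 = 1975 + 5629 = 7604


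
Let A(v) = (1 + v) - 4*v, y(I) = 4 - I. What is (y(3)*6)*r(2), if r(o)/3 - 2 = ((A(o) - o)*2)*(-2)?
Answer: 540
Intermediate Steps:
A(v) = 1 - 3*v
r(o) = -6 + 48*o (r(o) = 6 + 3*((((1 - 3*o) - o)*2)*(-2)) = 6 + 3*(((1 - 4*o)*2)*(-2)) = 6 + 3*((2 - 8*o)*(-2)) = 6 + 3*(-4 + 16*o) = 6 + (-12 + 48*o) = -6 + 48*o)
(y(3)*6)*r(2) = ((4 - 1*3)*6)*(-6 + 48*2) = ((4 - 3)*6)*(-6 + 96) = (1*6)*90 = 6*90 = 540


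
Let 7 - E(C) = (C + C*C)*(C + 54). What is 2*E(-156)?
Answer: 4932734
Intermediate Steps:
E(C) = 7 - (54 + C)*(C + C²) (E(C) = 7 - (C + C*C)*(C + 54) = 7 - (C + C²)*(54 + C) = 7 - (54 + C)*(C + C²))
2*E(-156) = 2*(7 - 1*(-156)³ - 55*(-156)² - 54*(-156)) = 2*(7 - 1*(-3796416) - 55*24336 + 8424) = 2*(7 + 3796416 - 1338480 + 8424) = 2*2466367 = 4932734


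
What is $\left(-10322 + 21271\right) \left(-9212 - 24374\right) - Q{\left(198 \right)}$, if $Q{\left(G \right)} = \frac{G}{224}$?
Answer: $- \frac{41186108867}{112} \approx -3.6773 \cdot 10^{8}$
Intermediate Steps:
$Q{\left(G \right)} = \frac{G}{224}$ ($Q{\left(G \right)} = G \frac{1}{224} = \frac{G}{224}$)
$\left(-10322 + 21271\right) \left(-9212 - 24374\right) - Q{\left(198 \right)} = \left(-10322 + 21271\right) \left(-9212 - 24374\right) - \frac{1}{224} \cdot 198 = 10949 \left(-33586\right) - \frac{99}{112} = -367733114 - \frac{99}{112} = - \frac{41186108867}{112}$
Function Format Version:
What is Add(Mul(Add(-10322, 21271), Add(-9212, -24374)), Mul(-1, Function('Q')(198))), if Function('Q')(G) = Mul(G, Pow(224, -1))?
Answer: Rational(-41186108867, 112) ≈ -3.6773e+8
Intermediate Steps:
Function('Q')(G) = Mul(Rational(1, 224), G) (Function('Q')(G) = Mul(G, Rational(1, 224)) = Mul(Rational(1, 224), G))
Add(Mul(Add(-10322, 21271), Add(-9212, -24374)), Mul(-1, Function('Q')(198))) = Add(Mul(Add(-10322, 21271), Add(-9212, -24374)), Mul(-1, Mul(Rational(1, 224), 198))) = Add(Mul(10949, -33586), Mul(-1, Rational(99, 112))) = Add(-367733114, Rational(-99, 112)) = Rational(-41186108867, 112)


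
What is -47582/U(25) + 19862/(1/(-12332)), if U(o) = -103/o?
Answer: -25227443402/103 ≈ -2.4493e+8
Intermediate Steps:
-47582/U(25) + 19862/(1/(-12332)) = -47582/((-103/25)) + 19862/(1/(-12332)) = -47582/((-103*1/25)) + 19862/(-1/12332) = -47582/(-103/25) + 19862*(-12332) = -47582*(-25/103) - 244938184 = 1189550/103 - 244938184 = -25227443402/103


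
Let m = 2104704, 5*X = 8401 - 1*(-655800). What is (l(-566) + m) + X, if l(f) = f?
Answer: 11184891/5 ≈ 2.2370e+6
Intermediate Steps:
X = 664201/5 (X = (8401 - 1*(-655800))/5 = (8401 + 655800)/5 = (⅕)*664201 = 664201/5 ≈ 1.3284e+5)
(l(-566) + m) + X = (-566 + 2104704) + 664201/5 = 2104138 + 664201/5 = 11184891/5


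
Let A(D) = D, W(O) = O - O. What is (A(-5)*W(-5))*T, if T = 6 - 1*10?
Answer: 0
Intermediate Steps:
W(O) = 0
T = -4 (T = 6 - 10 = -4)
(A(-5)*W(-5))*T = -5*0*(-4) = 0*(-4) = 0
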